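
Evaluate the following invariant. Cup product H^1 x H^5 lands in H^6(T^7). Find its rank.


Cup product: H^p x H^q -> H^{p+q}; here p+q = 1+5 = 6.
rank H^k(T^n) = C(n,k).
C(7,6) = 7

7


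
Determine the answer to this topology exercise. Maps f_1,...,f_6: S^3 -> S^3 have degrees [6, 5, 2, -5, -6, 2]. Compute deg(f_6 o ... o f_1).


Degree is multiplicative: deg(composition) = product of degrees.
= (6) * (5) * (2) * (-5) * (-6) * (2) = 3600

3600


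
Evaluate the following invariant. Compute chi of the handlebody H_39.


A genus-g handlebody deformation retracts to a wedge of g circles.
chi(vee_g S^1) = 1 - g.
chi(H_39) = 1 - 39 = -38

-38


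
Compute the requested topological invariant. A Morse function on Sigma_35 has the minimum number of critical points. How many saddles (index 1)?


A perfect Morse function has m_k = b_k.
For Sigma_35: b_0=1, b_1=2g=70, b_2=1.
Saddles m_1 = 2g = 70

70


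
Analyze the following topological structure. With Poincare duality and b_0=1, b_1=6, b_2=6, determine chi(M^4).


By Poincare duality b_k = b_{4-k}, so full Betti numbers: b_0=1, b_1=6, b_2=6, b_3=6, b_4=1.
chi = sum (-1)^k b_k = -4

-4


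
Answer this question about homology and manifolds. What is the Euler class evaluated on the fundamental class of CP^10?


For any closed oriented manifold, <e(TM),[M]> = chi(M).
chi(CP^10) = 10+1 = 11

11


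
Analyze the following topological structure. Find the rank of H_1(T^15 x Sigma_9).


pi_1(A x B) = pi_1(A) x pi_1(B); rank of abelianization = b_1.
b_1(T^15) = 15, b_1(Sigma_9) = 2*9 = 18.
b_1(product) = 15 + 18 = 33

33


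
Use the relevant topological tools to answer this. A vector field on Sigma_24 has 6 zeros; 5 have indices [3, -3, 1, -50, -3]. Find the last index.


Poincare-Hopf: sum of indices = chi(M).
chi(Sigma_24) = 2 - 2*24 = -46.
Sum of known indices = -52.
x = chi - (sum known) = -46 - (-52) = 6

6


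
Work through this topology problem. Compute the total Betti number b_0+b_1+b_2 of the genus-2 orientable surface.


For Sigma_2: b_0 = 1, b_1 = 2g = 4, b_2 = 1.
Total = 1 + 4 + 1 = 6

6


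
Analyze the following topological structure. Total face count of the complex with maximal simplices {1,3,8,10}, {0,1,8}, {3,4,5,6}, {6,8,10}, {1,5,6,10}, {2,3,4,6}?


Each maximal simplex on m vertices has 2^m - 1 nonempty faces.
Take the union (dedupe shared faces).
Total distinct faces = 52

52


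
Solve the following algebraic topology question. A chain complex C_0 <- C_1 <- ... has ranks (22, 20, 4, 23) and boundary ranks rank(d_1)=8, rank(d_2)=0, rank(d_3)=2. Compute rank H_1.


rank H_k = rank(ker d_k) - rank(im d_{k+1}).
rank(ker d_1) = rank(C_1) - rank(d_1) = 20 - 8 = 12.
rank(im d_{1+1}) = 0.
rank H_1 = 12 - 0 = 12

12


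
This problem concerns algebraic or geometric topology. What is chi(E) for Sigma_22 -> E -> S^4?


chi(S^4) = 2 (n even), chi(Sigma_22) = 2 - 2*22 = -42.
chi(E) = 2 * (-42) = -84

-84


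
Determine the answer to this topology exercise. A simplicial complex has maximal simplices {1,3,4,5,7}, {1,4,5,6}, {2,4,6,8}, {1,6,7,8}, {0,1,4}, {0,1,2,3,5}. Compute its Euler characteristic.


Enumerate all faces; f-vector: f_0=9, f_1=29, f_2=31, f_3=13, f_4=2.
chi = sum (-1)^k f_k = 0

0


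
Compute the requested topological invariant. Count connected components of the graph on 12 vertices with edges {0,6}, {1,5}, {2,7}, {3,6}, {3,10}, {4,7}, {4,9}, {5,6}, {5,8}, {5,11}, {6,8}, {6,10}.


Run DFS/union-find over 12 vertices.
V = 12, E = 12.
Number of components = 2

2


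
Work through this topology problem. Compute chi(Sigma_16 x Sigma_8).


chi(Sigma_16) = 2 - 2*16 = -30
chi(Sigma_8) = 2 - 2*8 = -14
chi(product) = (-30) * (-14) = 420

420


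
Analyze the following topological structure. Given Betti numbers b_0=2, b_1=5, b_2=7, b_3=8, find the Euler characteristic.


chi = sum_k (-1)^k b_k.
= (2) + (-5) + (7) + (-8)
= -4

-4


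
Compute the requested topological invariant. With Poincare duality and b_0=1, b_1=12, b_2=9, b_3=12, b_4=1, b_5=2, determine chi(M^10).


By Poincare duality b_k = b_{10-k}, so full Betti numbers: b_0=1, b_1=12, b_2=9, b_3=12, b_4=1, b_5=2, b_6=1, b_7=12, b_8=9, b_9=12, b_10=1.
chi = sum (-1)^k b_k = -28

-28


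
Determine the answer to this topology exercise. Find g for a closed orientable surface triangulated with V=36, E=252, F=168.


chi = V - E + F = 36 - 252 + 168 = -48
For orientable closed surface: chi = 2 - 2g, so g = (2 - chi)/2.
g = (2 - (-48)) / 2 = 50 / 2 = 25

25


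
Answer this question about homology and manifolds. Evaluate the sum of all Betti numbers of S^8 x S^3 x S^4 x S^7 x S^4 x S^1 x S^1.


Total Betti number is multiplicative under products.
Each S^d (d>=1) has total Betti number 2.
There are 7 sphere factors.
Total = 2^7 = 128

128


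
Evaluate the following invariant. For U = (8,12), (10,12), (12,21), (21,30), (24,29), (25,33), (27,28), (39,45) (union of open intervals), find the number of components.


Sort and merge overlapping open intervals.
Merged: (8,12), (12,21), (21,33), (39,45).
Number of components = 4

4


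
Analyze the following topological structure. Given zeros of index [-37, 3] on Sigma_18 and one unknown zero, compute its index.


Poincare-Hopf: sum of indices = chi(M).
chi(Sigma_18) = 2 - 2*18 = -34.
Sum of known indices = -34.
x = chi - (sum known) = -34 - (-34) = 0

0


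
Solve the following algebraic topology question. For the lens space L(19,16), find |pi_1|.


pi_1(L(p,q)) = Z/pZ for any q coprime to p.
|pi_1(L(19,16))| = 19

19


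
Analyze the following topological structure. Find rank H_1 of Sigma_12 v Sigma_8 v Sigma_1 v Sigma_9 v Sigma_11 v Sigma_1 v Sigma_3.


For a wedge X v Y: reduced H_k(X v Y) = H_k(X) + H_k(Y).
Each Sigma_g contributes b_1 = 2g.
b_1 = 24 + 16 + 2 + 18 + 22 + 2 + 6 = 90

90


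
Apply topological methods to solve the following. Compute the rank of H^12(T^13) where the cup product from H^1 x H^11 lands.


Cup product: H^p x H^q -> H^{p+q}; here p+q = 1+11 = 12.
rank H^k(T^n) = C(n,k).
C(13,12) = 13

13


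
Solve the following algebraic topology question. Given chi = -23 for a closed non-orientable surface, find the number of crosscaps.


chi = 2 - k for closed non-orientable surfaces with k crosscaps.
-23 = 2 - k
k = 2 - (-23) = 25

25


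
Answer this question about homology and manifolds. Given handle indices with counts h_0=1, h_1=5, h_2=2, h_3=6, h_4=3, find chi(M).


Handles of index k contribute (-1)^k to chi (same as CW cells).
chi = (1) + (-5) + (2) + (-6) + (3) = -5

-5


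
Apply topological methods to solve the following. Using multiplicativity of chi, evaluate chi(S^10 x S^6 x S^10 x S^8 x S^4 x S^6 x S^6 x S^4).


chi is multiplicative: chi(X x Y) = chi(X) chi(Y).
Each even-dim sphere has chi = 2. There are 8 factors.
chi = 2^8 = 256

256


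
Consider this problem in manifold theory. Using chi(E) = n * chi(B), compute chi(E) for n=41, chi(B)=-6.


For a finite covering: chi(E) = (number of sheets) * chi(B).
chi(E) = 41 * (-6) = -246

-246


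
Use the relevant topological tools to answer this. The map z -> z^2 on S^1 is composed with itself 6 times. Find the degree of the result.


deg(f) = 2. Degree is multiplicative: deg(f^6) = (deg f)^6.
deg(f^6) = (2)^6 = 64

64


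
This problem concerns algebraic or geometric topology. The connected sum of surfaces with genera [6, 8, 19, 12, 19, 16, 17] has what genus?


Genus is additive under connected sum of orientable surfaces.
g = 6 + 8 + 19 + 12 + 19 + 16 + 17 = 97

97


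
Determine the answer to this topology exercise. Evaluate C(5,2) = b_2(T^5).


By the Kunneth formula, b_k(T^n) = C(n,k).
b_2(T^5) = C(5,2).
C(5,2) = 5!/(2!*3!) = 10

10


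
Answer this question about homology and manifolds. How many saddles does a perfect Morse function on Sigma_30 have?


A perfect Morse function has m_k = b_k.
For Sigma_30: b_0=1, b_1=2g=60, b_2=1.
Saddles m_1 = 2g = 60

60


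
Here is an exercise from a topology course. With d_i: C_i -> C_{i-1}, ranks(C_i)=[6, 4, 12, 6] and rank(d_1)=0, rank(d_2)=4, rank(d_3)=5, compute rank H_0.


rank H_k = rank(ker d_k) - rank(im d_{k+1}).
rank(ker d_0) = rank(C_0) - rank(d_0) = 6 - 0 = 6.
rank(im d_{0+1}) = 0.
rank H_0 = 6 - 0 = 6

6


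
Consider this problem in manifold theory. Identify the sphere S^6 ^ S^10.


S^m ^ S^n = S^{m+n}.
k = 6 + 10 = 16

16


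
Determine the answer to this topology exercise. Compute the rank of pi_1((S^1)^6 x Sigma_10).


pi_1(A x B) = pi_1(A) x pi_1(B); rank of abelianization = b_1.
b_1(T^6) = 6, b_1(Sigma_10) = 2*10 = 20.
b_1(product) = 6 + 20 = 26

26


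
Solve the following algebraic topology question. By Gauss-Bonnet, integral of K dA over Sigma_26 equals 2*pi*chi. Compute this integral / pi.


Gauss-Bonnet: integral K dA = 2*pi*chi(M).
chi(Sigma_26) = 2 - 2*26 = -50.
(integral K dA)/pi = 2*chi = 2*(-50) = -100

-100


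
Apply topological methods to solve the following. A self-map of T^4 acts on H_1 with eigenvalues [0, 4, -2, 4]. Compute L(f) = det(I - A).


For a torus self-map: L(f) = det(I - A) where A acts on H_1.
L(f) = (1-0) * (1-4) * (1--2) * (1-4) = 1 * -3 * 3 * -3 = 27

27


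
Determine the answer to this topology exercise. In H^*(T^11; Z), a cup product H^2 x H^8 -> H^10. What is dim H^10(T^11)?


Cup product: H^p x H^q -> H^{p+q}; here p+q = 2+8 = 10.
rank H^k(T^n) = C(n,k).
C(11,10) = 11

11


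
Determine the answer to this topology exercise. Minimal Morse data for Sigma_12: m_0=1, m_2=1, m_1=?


A perfect Morse function has m_k = b_k.
For Sigma_12: b_0=1, b_1=2g=24, b_2=1.
Saddles m_1 = 2g = 24

24


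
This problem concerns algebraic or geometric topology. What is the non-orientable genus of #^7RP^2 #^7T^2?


Since a >= 1, the sum is non-orientable; each T^2 can be replaced by RP^2 # RP^2 (since T^2#RP^2 = 3RP^2).
Total crosscaps k = 7 + 2*7 = 21.
Check via chi: chi = 7*1 + 7*0 - (7+7-1)*2 = -19 = 2 - k = -19. Consistent.

21


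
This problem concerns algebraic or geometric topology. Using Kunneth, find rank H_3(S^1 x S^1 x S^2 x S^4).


Each S^d has Poincare polynomial 1 + t^d.
The product S^1 x S^1 x S^2 x S^4 has Poincare polynomial prod(1+t^d_i).
Expanding: b_0=1, b_1=2, b_2=2, b_3=2, b_4=2, b_5=2, b_6=2, b_7=2, b_8=1.
b_3 = 2

2


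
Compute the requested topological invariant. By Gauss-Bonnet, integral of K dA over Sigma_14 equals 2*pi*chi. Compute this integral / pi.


Gauss-Bonnet: integral K dA = 2*pi*chi(M).
chi(Sigma_14) = 2 - 2*14 = -26.
(integral K dA)/pi = 2*chi = 2*(-26) = -52

-52


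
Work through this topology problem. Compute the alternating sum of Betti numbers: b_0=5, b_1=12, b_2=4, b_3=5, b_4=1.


chi = sum_k (-1)^k b_k.
= (5) + (-12) + (4) + (-5) + (1)
= -7

-7


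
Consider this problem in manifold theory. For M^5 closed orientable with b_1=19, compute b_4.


Poincare duality for closed orientable n-manifolds: b_k = b_{n-k}.
Here n = 5, so b_4 = b_1 = 19

19


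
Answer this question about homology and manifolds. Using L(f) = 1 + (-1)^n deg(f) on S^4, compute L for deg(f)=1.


On S^4: L(f) = tr(f_0*) + (-1)^4 tr(f_4*) = 1 + (-1)^4 * deg(f).
L(f) = 1 + (-1)^4 * 1 = 1 + 1 = 2

2


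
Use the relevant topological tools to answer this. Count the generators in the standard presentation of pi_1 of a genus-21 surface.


Standard presentation: pi_1(Sigma_g) = <a_1,b_1,...,a_g,b_g | [a_1,b_1]...[a_g,b_g] = 1>.
Number of generators = 2g = 2*21 = 42

42


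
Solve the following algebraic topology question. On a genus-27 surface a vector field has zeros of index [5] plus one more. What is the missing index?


Poincare-Hopf: sum of indices = chi(M).
chi(Sigma_27) = 2 - 2*27 = -52.
Sum of known indices = 5.
x = chi - (sum known) = -52 - (5) = -57

-57


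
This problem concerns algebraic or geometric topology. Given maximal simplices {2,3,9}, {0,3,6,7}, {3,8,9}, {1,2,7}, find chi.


Enumerate all faces; f-vector: f_0=8, f_1=14, f_2=7, f_3=1.
chi = sum (-1)^k f_k = 0

0


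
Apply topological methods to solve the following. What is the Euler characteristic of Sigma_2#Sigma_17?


chi(Sigma_2) = 2 - 2*2 = -2
chi(Sigma_17) = 2 - 2*17 = -32
For surfaces: chi(A#B) = chi(A) + chi(B) - 2.
chi = -2 + -32 - 2 = -36

-36


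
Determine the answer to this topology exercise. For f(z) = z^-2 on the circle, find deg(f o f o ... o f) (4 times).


deg(f) = -2. Degree is multiplicative: deg(f^4) = (deg f)^4.
deg(f^4) = (-2)^4 = 16

16


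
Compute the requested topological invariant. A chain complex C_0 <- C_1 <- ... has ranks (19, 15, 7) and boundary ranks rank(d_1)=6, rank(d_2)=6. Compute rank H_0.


rank H_k = rank(ker d_k) - rank(im d_{k+1}).
rank(ker d_0) = rank(C_0) - rank(d_0) = 19 - 0 = 19.
rank(im d_{0+1}) = 6.
rank H_0 = 19 - 6 = 13

13


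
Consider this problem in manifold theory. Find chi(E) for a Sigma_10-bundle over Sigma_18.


For a fiber bundle F -> E -> B (with CW structure): chi(E) = chi(B) * chi(F).
chi(Sigma_18) = -34, chi(Sigma_10) = -18.
chi(E) = (-34) * (-18) = 612

612


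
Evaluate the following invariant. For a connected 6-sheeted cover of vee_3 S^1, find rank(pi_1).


Nielsen-Schreier: an index-n subgroup of F_r is free of rank 1 + n(r-1).
Equivalently: chi(cover) = n*chi(base); chi(vee_r S^1) = 1 - 3 = -2.
chi(E) = 6*(-2) = -12; rank = 1 - chi(E) = 1 - (-12) = 13.
rank = 1 + 6*(3-1) = 1 + 12 = 13

13


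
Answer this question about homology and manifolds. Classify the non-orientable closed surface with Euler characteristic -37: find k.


chi = 2 - k for closed non-orientable surfaces with k crosscaps.
-37 = 2 - k
k = 2 - (-37) = 39

39


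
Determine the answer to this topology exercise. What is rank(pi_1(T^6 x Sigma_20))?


pi_1(A x B) = pi_1(A) x pi_1(B); rank of abelianization = b_1.
b_1(T^6) = 6, b_1(Sigma_20) = 2*20 = 40.
b_1(product) = 6 + 40 = 46

46


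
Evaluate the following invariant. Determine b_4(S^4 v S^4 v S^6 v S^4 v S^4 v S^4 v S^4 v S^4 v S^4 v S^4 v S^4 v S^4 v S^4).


For a wedge of spheres, H_k (k>0) is free on one generator per sphere of dimension k.
Spheres of dimension 4: count = 12.
b_4 = 12

12


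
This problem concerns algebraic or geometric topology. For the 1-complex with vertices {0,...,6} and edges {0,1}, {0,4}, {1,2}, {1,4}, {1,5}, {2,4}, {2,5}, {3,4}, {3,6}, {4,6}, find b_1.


b_1 = E - V + (number of components).
E = 10, V = 7, components = 1.
b_1 = 10 - 7 + 1 = 4

4


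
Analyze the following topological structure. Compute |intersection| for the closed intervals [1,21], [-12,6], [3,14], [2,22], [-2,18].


Intersection = [max(a_i), min(b_i)] = [3, 6].
Length = 6 - 3 = 3

3


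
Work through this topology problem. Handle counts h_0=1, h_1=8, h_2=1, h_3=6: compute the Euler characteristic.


Handles of index k contribute (-1)^k to chi (same as CW cells).
chi = (1) + (-8) + (1) + (-6) = -12

-12


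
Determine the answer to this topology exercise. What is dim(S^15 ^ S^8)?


S^m ^ S^n = S^{m+n}.
k = 15 + 8 = 23

23


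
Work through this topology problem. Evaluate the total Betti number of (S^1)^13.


b_k(T^13) = C(13,k), so the sum over k is sum_k C(13,k) = 2^13.
Total = 2^13 = 8192

8192


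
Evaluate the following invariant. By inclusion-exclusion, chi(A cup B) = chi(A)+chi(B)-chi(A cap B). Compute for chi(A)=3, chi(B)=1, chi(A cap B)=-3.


chi(A cup B) = chi(A) + chi(B) - chi(A cap B)
= 3 + (1) - (-3)
= 7

7


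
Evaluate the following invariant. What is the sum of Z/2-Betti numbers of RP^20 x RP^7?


dim H^*(RP^n; Z/2) = n+1 (one Z/2 in each degree 0..n).
Total Betti number is multiplicative.
Total = (20+1) * (7+1) = 21 * 8 = 168

168


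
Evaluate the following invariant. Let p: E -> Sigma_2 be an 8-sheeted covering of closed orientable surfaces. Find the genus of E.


For an n-sheeted cover: chi(E) = n * chi(B).
chi(Sigma_2) = 2 - 2*2 = -2.
chi(E) = 8 * (-2) = -16.
genus(E) = (2 - chi(E))/2 = (2 - (-16))/2 = 18/2 = 9

9


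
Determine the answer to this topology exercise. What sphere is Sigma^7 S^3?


Each suspension raises dimension by 1: Sigma S^n = S^{n+1}.
Sigma^7 S^3 = S^{3+7} = S^10

10


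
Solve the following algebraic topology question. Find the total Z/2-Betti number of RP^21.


H^k(RP^21; Z/2) = Z/2 for each 0 <= k <= 21.
Total dimension = 21 + 1 = 22

22


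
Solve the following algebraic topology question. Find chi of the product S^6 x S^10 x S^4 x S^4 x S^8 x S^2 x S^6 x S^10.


chi is multiplicative: chi(X x Y) = chi(X) chi(Y).
Each even-dim sphere has chi = 2. There are 8 factors.
chi = 2^8 = 256

256


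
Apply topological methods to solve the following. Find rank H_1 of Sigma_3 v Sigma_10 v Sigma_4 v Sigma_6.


For a wedge X v Y: reduced H_k(X v Y) = H_k(X) + H_k(Y).
Each Sigma_g contributes b_1 = 2g.
b_1 = 6 + 20 + 8 + 12 = 46

46


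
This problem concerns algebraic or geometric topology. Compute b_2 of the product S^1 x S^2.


Each S^d has Poincare polynomial 1 + t^d.
The product S^1 x S^2 has Poincare polynomial prod(1+t^d_i).
Expanding: b_0=1, b_1=1, b_2=1, b_3=1.
b_2 = 1

1


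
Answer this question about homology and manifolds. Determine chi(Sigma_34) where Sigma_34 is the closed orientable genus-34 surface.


For a closed orientable surface of genus g: chi = 2 - 2g.
Here g = 34.
chi = 2 - 2*34 = 2 - 68 = -66

-66


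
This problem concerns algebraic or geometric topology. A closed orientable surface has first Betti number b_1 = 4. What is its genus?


For a closed orientable surface: b_1 = 2g.
4 = 2g
g = 4 / 2 = 2

2


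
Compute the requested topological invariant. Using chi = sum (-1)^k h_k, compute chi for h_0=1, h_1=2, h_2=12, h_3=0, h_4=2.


Handles of index k contribute (-1)^k to chi (same as CW cells).
chi = (1) + (-2) + (12) + (0) + (2) = 13

13


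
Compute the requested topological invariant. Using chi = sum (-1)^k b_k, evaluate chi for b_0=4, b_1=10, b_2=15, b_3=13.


chi = sum_k (-1)^k b_k.
= (4) + (-10) + (15) + (-13)
= -4

-4


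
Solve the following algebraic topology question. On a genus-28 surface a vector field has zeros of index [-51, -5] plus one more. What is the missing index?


Poincare-Hopf: sum of indices = chi(M).
chi(Sigma_28) = 2 - 2*28 = -54.
Sum of known indices = -56.
x = chi - (sum known) = -54 - (-56) = 2

2


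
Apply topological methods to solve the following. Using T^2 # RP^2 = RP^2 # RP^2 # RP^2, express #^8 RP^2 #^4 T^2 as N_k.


Since a >= 1, the sum is non-orientable; each T^2 can be replaced by RP^2 # RP^2 (since T^2#RP^2 = 3RP^2).
Total crosscaps k = 8 + 2*4 = 16.
Check via chi: chi = 8*1 + 4*0 - (8+4-1)*2 = -14 = 2 - k = -14. Consistent.

16


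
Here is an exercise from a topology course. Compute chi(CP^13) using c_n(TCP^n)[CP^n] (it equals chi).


For any closed oriented manifold, <e(TM),[M]> = chi(M).
chi(CP^13) = 13+1 = 14

14


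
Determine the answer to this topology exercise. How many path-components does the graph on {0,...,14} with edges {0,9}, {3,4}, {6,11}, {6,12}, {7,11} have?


Run DFS/union-find over 15 vertices.
V = 15, E = 5.
Number of components = 10

10


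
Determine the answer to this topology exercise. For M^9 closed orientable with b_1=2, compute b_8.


Poincare duality for closed orientable n-manifolds: b_k = b_{n-k}.
Here n = 9, so b_8 = b_1 = 2

2


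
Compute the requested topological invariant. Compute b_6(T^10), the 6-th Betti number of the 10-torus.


By the Kunneth formula, b_k(T^n) = C(n,k).
b_6(T^10) = C(10,6).
C(10,6) = 10!/(6!*4!) = 210

210


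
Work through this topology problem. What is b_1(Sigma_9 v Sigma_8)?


For a wedge: H_1(A v B) = H_1(A) + H_1(B).
b_1(Sigma_9) = 18, b_1(Sigma_8) = 16.
b_1 = 18 + 16 = 34

34


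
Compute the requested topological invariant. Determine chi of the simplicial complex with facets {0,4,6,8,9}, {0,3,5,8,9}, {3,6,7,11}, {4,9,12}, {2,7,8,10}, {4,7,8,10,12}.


Enumerate all faces; f-vector: f_0=12, f_1=36, f_2=37, f_3=17, f_4=3.
chi = sum (-1)^k f_k = -1

-1


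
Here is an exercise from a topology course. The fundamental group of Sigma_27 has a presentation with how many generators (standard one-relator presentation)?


Standard presentation: pi_1(Sigma_g) = <a_1,b_1,...,a_g,b_g | [a_1,b_1]...[a_g,b_g] = 1>.
Number of generators = 2g = 2*27 = 54

54


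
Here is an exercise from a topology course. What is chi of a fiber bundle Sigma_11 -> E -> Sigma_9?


For a fiber bundle F -> E -> B (with CW structure): chi(E) = chi(B) * chi(F).
chi(Sigma_9) = -16, chi(Sigma_11) = -20.
chi(E) = (-16) * (-20) = 320

320


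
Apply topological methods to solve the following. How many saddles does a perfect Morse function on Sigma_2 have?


A perfect Morse function has m_k = b_k.
For Sigma_2: b_0=1, b_1=2g=4, b_2=1.
Saddles m_1 = 2g = 4

4


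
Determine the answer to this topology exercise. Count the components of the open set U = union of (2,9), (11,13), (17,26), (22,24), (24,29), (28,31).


Sort and merge overlapping open intervals.
Merged: (2,9), (11,13), (17,31).
Number of components = 3

3


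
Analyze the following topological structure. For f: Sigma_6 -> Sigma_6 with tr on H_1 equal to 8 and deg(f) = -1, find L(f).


L(f) = tr(f_0*) - tr(f_1*) + tr(f_2*).
= 1 - (8) + (-1)
= -8

-8


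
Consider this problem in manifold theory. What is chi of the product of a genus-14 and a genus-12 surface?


chi(Sigma_14) = 2 - 2*14 = -26
chi(Sigma_12) = 2 - 2*12 = -22
chi(product) = (-26) * (-22) = 572

572


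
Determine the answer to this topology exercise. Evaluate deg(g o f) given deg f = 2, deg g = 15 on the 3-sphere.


Degree is multiplicative under composition: deg(g o f) = deg(g) * deg(f).
= 15 * 2 = 30

30


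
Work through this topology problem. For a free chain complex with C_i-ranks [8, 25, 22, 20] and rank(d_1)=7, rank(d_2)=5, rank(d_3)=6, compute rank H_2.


rank H_k = rank(ker d_k) - rank(im d_{k+1}).
rank(ker d_2) = rank(C_2) - rank(d_2) = 22 - 5 = 17.
rank(im d_{2+1}) = 6.
rank H_2 = 17 - 6 = 11

11


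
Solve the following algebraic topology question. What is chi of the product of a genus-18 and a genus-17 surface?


chi(Sigma_18) = 2 - 2*18 = -34
chi(Sigma_17) = 2 - 2*17 = -32
chi(product) = (-34) * (-32) = 1088

1088


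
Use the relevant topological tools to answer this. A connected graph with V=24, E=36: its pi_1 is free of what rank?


For a connected graph: rank(pi_1) = b_1 = E - V + 1 = 1 - chi.
chi = V - E = 24 - 36 = -12.
rank = 1 - (-12) = 36 - 24 + 1 = 13

13


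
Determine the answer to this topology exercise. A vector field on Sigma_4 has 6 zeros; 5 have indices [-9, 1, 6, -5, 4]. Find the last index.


Poincare-Hopf: sum of indices = chi(M).
chi(Sigma_4) = 2 - 2*4 = -6.
Sum of known indices = -3.
x = chi - (sum known) = -6 - (-3) = -3

-3


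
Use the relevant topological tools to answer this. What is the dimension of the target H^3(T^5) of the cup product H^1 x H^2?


Cup product: H^p x H^q -> H^{p+q}; here p+q = 1+2 = 3.
rank H^k(T^n) = C(n,k).
C(5,3) = 10

10


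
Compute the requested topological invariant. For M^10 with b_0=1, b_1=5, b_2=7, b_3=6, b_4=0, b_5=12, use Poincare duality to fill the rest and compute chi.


By Poincare duality b_k = b_{10-k}, so full Betti numbers: b_0=1, b_1=5, b_2=7, b_3=6, b_4=0, b_5=12, b_6=0, b_7=6, b_8=7, b_9=5, b_10=1.
chi = sum (-1)^k b_k = -18

-18


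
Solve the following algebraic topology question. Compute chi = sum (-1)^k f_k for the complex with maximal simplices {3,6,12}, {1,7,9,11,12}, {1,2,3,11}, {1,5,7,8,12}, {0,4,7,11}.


Enumerate all faces; f-vector: f_0=12, f_1=30, f_2=28, f_3=12, f_4=2.
chi = sum (-1)^k f_k = 0

0


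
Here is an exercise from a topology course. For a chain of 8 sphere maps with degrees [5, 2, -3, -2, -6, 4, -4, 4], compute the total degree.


Degree is multiplicative: deg(composition) = product of degrees.
= (5) * (2) * (-3) * (-2) * (-6) * (4) * (-4) * (4) = 23040

23040


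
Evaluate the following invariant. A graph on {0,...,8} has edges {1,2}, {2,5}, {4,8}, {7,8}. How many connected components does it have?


Run DFS/union-find over 9 vertices.
V = 9, E = 4.
Number of components = 5

5


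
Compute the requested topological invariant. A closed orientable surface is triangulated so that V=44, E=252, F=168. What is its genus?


chi = V - E + F = 44 - 252 + 168 = -40
For orientable closed surface: chi = 2 - 2g, so g = (2 - chi)/2.
g = (2 - (-40)) / 2 = 42 / 2 = 21

21


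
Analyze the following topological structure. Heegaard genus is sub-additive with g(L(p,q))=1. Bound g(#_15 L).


Heegaard genus satisfies g(A#B) <= g(A) + g(B).
Each lens space has g = 1.
Upper bound: 15 * 1 = 15

15


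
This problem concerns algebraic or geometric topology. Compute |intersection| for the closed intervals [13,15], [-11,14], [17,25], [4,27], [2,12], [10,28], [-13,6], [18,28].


Intersection = [max(a_i), min(b_i)] = [18, 6].
Since 18 > 6, the intersection is empty.
Length = 0

0


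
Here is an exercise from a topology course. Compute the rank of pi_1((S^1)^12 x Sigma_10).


pi_1(A x B) = pi_1(A) x pi_1(B); rank of abelianization = b_1.
b_1(T^12) = 12, b_1(Sigma_10) = 2*10 = 20.
b_1(product) = 12 + 20 = 32

32


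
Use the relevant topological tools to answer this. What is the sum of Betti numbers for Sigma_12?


For Sigma_12: b_0 = 1, b_1 = 2g = 24, b_2 = 1.
Total = 1 + 24 + 1 = 26

26


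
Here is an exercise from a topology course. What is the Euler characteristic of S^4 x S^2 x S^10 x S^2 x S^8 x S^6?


chi is multiplicative: chi(X x Y) = chi(X) chi(Y).
Each even-dim sphere has chi = 2. There are 6 factors.
chi = 2^6 = 64

64


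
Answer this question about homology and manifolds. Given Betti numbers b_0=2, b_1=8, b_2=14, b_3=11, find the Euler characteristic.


chi = sum_k (-1)^k b_k.
= (2) + (-8) + (14) + (-11)
= -3

-3


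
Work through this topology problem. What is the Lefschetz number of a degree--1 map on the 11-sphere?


On S^11: L(f) = tr(f_0*) + (-1)^11 tr(f_11*) = 1 + (-1)^11 * deg(f).
L(f) = 1 + (-1)^11 * -1 = 1 + 1 = 2

2


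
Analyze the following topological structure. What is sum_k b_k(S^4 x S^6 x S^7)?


Total Betti number is multiplicative under products.
Each S^d (d>=1) has total Betti number 2.
There are 3 sphere factors.
Total = 2^3 = 8

8


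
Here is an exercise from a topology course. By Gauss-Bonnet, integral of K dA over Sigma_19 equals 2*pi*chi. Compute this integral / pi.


Gauss-Bonnet: integral K dA = 2*pi*chi(M).
chi(Sigma_19) = 2 - 2*19 = -36.
(integral K dA)/pi = 2*chi = 2*(-36) = -72

-72


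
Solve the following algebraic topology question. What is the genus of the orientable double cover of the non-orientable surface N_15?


chi(N_15) = 2 - 15 = -13.
Double cover: chi(Sigma_g) = 2 * chi(N_15) = 2*(-13) = -26.
2 - 2g = -26, so g = (2 - (-26))/2 = 28/2 = 14

14


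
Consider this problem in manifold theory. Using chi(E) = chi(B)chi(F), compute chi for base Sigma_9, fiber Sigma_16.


For a fiber bundle F -> E -> B (with CW structure): chi(E) = chi(B) * chi(F).
chi(Sigma_9) = -16, chi(Sigma_16) = -30.
chi(E) = (-16) * (-30) = 480

480


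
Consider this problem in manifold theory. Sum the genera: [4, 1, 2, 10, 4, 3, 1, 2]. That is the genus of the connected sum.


Genus is additive under connected sum of orientable surfaces.
g = 4 + 1 + 2 + 10 + 4 + 3 + 1 + 2 = 27

27


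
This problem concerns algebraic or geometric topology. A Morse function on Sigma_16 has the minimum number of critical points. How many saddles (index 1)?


A perfect Morse function has m_k = b_k.
For Sigma_16: b_0=1, b_1=2g=32, b_2=1.
Saddles m_1 = 2g = 32

32


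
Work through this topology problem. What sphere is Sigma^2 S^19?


Each suspension raises dimension by 1: Sigma S^n = S^{n+1}.
Sigma^2 S^19 = S^{19+2} = S^21

21


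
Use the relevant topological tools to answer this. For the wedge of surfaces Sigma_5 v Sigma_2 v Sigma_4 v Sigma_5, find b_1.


For a wedge X v Y: reduced H_k(X v Y) = H_k(X) + H_k(Y).
Each Sigma_g contributes b_1 = 2g.
b_1 = 10 + 4 + 8 + 10 = 32

32


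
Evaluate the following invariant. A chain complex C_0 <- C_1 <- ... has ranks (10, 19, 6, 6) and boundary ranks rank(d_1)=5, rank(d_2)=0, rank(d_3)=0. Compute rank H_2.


rank H_k = rank(ker d_k) - rank(im d_{k+1}).
rank(ker d_2) = rank(C_2) - rank(d_2) = 6 - 0 = 6.
rank(im d_{2+1}) = 0.
rank H_2 = 6 - 0 = 6

6


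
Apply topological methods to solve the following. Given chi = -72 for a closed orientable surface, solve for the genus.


chi = 2 - 2g for closed orientable surfaces.
-72 = 2 - 2g
2g = 2 - (-72) = 74
g = 37

37


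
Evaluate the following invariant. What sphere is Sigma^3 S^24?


Each suspension raises dimension by 1: Sigma S^n = S^{n+1}.
Sigma^3 S^24 = S^{24+3} = S^27

27


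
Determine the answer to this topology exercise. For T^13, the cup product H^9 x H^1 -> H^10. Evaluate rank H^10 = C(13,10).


Cup product: H^p x H^q -> H^{p+q}; here p+q = 9+1 = 10.
rank H^k(T^n) = C(n,k).
C(13,10) = 286

286


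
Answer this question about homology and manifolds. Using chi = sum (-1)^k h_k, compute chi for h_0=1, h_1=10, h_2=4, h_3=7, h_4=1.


Handles of index k contribute (-1)^k to chi (same as CW cells).
chi = (1) + (-10) + (4) + (-7) + (1) = -11

-11


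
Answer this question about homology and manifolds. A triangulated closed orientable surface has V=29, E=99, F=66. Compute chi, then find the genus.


chi = V - E + F = 29 - 99 + 66 = -4
For orientable closed surface: chi = 2 - 2g, so g = (2 - chi)/2.
g = (2 - (-4)) / 2 = 6 / 2 = 3

3


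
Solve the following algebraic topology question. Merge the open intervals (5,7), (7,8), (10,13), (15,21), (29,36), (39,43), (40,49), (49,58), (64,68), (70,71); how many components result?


Sort and merge overlapping open intervals.
Merged: (5,7), (7,8), (10,13), (15,21), (29,36), (39,49), (49,58), (64,68), (70,71).
Number of components = 9

9


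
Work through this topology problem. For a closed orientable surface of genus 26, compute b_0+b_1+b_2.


For Sigma_26: b_0 = 1, b_1 = 2g = 52, b_2 = 1.
Total = 1 + 52 + 1 = 54

54


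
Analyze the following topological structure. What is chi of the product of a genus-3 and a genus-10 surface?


chi(Sigma_3) = 2 - 2*3 = -4
chi(Sigma_10) = 2 - 2*10 = -18
chi(product) = (-4) * (-18) = 72

72


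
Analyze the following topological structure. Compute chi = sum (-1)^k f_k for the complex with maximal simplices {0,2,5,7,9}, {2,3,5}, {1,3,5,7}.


Enumerate all faces; f-vector: f_0=7, f_1=16, f_2=15, f_3=6, f_4=1.
chi = sum (-1)^k f_k = 1

1


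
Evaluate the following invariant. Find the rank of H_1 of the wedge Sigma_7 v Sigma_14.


For a wedge: H_1(A v B) = H_1(A) + H_1(B).
b_1(Sigma_7) = 14, b_1(Sigma_14) = 28.
b_1 = 14 + 28 = 42

42


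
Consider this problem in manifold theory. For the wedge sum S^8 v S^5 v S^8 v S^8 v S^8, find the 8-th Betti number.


For a wedge of spheres, H_k (k>0) is free on one generator per sphere of dimension k.
Spheres of dimension 8: count = 4.
b_8 = 4

4


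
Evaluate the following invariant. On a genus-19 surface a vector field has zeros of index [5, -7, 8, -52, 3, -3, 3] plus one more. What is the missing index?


Poincare-Hopf: sum of indices = chi(M).
chi(Sigma_19) = 2 - 2*19 = -36.
Sum of known indices = -43.
x = chi - (sum known) = -36 - (-43) = 7

7


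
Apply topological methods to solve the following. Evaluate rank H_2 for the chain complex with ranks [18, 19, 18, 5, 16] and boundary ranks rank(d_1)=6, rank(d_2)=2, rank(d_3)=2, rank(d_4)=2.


rank H_k = rank(ker d_k) - rank(im d_{k+1}).
rank(ker d_2) = rank(C_2) - rank(d_2) = 18 - 2 = 16.
rank(im d_{2+1}) = 2.
rank H_2 = 16 - 2 = 14

14


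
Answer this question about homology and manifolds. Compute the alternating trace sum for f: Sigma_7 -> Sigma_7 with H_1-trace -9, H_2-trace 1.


L(f) = tr(f_0*) - tr(f_1*) + tr(f_2*).
= 1 - (-9) + (1)
= 11

11


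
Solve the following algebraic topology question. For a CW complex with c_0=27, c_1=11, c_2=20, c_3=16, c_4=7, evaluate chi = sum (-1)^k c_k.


chi = sum_k (-1)^k c_k.
= (-1)^0*27 + (-1)^1*11 + (-1)^2*20 + (-1)^3*16 + (-1)^4*7
= (27) + (-11) + (20) + (-16) + (7)
= 27

27


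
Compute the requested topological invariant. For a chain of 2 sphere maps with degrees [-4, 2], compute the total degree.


Degree is multiplicative: deg(composition) = product of degrees.
= (-4) * (2) = -8

-8


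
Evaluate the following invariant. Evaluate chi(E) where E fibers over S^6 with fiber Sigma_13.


chi(S^6) = 2 (n even), chi(Sigma_13) = 2 - 2*13 = -24.
chi(E) = 2 * (-24) = -48

-48


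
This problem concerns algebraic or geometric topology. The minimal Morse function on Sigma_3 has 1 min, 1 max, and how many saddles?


A perfect Morse function has m_k = b_k.
For Sigma_3: b_0=1, b_1=2g=6, b_2=1.
Saddles m_1 = 2g = 6

6


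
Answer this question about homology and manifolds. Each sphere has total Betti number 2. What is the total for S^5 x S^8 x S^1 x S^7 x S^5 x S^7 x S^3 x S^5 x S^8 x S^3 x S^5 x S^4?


Total Betti number is multiplicative under products.
Each S^d (d>=1) has total Betti number 2.
There are 12 sphere factors.
Total = 2^12 = 4096

4096


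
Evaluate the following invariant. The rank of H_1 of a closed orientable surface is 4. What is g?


For a closed orientable surface: b_1 = 2g.
4 = 2g
g = 4 / 2 = 2

2


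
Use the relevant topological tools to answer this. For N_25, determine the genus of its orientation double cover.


chi(N_25) = 2 - 25 = -23.
Double cover: chi(Sigma_g) = 2 * chi(N_25) = 2*(-23) = -46.
2 - 2g = -46, so g = (2 - (-46))/2 = 48/2 = 24

24


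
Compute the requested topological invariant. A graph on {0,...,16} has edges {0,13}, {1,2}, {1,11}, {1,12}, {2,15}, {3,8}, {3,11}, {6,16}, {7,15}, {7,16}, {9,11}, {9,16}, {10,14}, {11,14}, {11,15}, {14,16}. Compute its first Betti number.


b_1 = E - V + (number of components).
E = 16, V = 17, components = 4.
b_1 = 16 - 17 + 4 = 3

3


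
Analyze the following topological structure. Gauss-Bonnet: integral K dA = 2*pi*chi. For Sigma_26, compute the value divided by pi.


Gauss-Bonnet: integral K dA = 2*pi*chi(M).
chi(Sigma_26) = 2 - 2*26 = -50.
(integral K dA)/pi = 2*chi = 2*(-50) = -100

-100


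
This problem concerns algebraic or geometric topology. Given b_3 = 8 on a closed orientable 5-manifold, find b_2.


Poincare duality for closed orientable n-manifolds: b_k = b_{n-k}.
Here n = 5, so b_2 = b_3 = 8

8


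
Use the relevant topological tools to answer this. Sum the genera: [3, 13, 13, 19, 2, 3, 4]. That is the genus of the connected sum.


Genus is additive under connected sum of orientable surfaces.
g = 3 + 13 + 13 + 19 + 2 + 3 + 4 = 57

57


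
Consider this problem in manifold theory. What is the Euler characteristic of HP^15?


HP^15 has one cell in each dimension 0, 4, ..., 4*15 (15+1 cells, all even-dim).
chi = 15 + 1 = 16

16


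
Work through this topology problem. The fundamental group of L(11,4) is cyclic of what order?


pi_1(L(p,q)) = Z/pZ for any q coprime to p.
|pi_1(L(11,4))| = 11

11


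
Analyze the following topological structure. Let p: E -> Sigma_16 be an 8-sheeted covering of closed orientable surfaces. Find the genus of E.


For an n-sheeted cover: chi(E) = n * chi(B).
chi(Sigma_16) = 2 - 2*16 = -30.
chi(E) = 8 * (-30) = -240.
genus(E) = (2 - chi(E))/2 = (2 - (-240))/2 = 242/2 = 121

121


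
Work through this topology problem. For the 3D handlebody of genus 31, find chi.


A genus-g handlebody deformation retracts to a wedge of g circles.
chi(vee_g S^1) = 1 - g.
chi(H_31) = 1 - 31 = -30

-30


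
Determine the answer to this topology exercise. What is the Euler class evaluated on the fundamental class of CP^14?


For any closed oriented manifold, <e(TM),[M]> = chi(M).
chi(CP^14) = 14+1 = 15

15


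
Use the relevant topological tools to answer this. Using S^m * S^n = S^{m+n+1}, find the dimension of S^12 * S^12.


Join of spheres: S^m * S^n = S^{m+n+1}.
dim = 12 + 12 + 1 = 25

25


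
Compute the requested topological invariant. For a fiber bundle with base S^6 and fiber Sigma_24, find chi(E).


chi(S^6) = 2 (n even), chi(Sigma_24) = 2 - 2*24 = -46.
chi(E) = 2 * (-46) = -92

-92


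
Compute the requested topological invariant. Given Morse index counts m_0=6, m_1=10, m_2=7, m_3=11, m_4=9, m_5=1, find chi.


Morse theory: chi(M) = sum_k (-1)^k m_k where m_k = #(index-k critical points).
= (6) + (-10) + (7) + (-11) + (9) + (-1) = 0

0


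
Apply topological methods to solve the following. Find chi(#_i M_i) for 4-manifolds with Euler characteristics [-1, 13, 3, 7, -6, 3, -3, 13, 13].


For n-manifolds: chi(A#B) = chi(A) + chi(B) - chi(S^4).
chi(S^4) = 1 + (-1)^4 = 2.
chi(#) = (sum chi_i) - (9-1)*chi(S^4) = 42 - 8*2 = 26

26


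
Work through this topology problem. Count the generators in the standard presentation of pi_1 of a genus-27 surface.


Standard presentation: pi_1(Sigma_g) = <a_1,b_1,...,a_g,b_g | [a_1,b_1]...[a_g,b_g] = 1>.
Number of generators = 2g = 2*27 = 54

54


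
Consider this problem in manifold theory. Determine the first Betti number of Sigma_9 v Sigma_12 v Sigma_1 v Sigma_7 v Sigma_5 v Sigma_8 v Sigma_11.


For a wedge X v Y: reduced H_k(X v Y) = H_k(X) + H_k(Y).
Each Sigma_g contributes b_1 = 2g.
b_1 = 18 + 24 + 2 + 14 + 10 + 16 + 22 = 106

106


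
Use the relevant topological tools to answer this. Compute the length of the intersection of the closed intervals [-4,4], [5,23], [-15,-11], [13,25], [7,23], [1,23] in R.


Intersection = [max(a_i), min(b_i)] = [13, -11].
Since 13 > -11, the intersection is empty.
Length = 0

0


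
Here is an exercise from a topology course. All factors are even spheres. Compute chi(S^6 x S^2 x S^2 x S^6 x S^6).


chi is multiplicative: chi(X x Y) = chi(X) chi(Y).
Each even-dim sphere has chi = 2. There are 5 factors.
chi = 2^5 = 32

32


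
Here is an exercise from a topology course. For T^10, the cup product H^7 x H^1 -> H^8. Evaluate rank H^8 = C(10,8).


Cup product: H^p x H^q -> H^{p+q}; here p+q = 7+1 = 8.
rank H^k(T^n) = C(n,k).
C(10,8) = 45

45


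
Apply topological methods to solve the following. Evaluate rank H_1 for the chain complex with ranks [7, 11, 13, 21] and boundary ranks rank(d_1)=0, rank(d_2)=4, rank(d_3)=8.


rank H_k = rank(ker d_k) - rank(im d_{k+1}).
rank(ker d_1) = rank(C_1) - rank(d_1) = 11 - 0 = 11.
rank(im d_{1+1}) = 4.
rank H_1 = 11 - 4 = 7

7


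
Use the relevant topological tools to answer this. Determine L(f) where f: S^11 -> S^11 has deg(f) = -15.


On S^11: L(f) = tr(f_0*) + (-1)^11 tr(f_11*) = 1 + (-1)^11 * deg(f).
L(f) = 1 + (-1)^11 * -15 = 1 + 15 = 16

16


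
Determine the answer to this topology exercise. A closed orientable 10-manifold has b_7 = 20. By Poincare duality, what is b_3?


Poincare duality for closed orientable n-manifolds: b_k = b_{n-k}.
Here n = 10, so b_3 = b_7 = 20

20


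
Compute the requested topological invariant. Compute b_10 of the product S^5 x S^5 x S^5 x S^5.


Each S^d has Poincare polynomial 1 + t^d.
The product S^5 x S^5 x S^5 x S^5 has Poincare polynomial prod(1+t^d_i).
Expanding: b_0=1, b_5=4, b_10=6, b_15=4, b_20=1.
b_10 = 6

6


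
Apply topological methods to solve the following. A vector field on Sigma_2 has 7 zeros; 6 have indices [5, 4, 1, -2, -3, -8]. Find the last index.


Poincare-Hopf: sum of indices = chi(M).
chi(Sigma_2) = 2 - 2*2 = -2.
Sum of known indices = -3.
x = chi - (sum known) = -2 - (-3) = 1

1


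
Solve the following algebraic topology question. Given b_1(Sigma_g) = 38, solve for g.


For a closed orientable surface: b_1 = 2g.
38 = 2g
g = 38 / 2 = 19

19
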